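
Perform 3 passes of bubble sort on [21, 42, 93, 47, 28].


Initial: [21, 42, 93, 47, 28]
Pass 1: [21, 42, 47, 28, 93] (2 swaps)
Pass 2: [21, 42, 28, 47, 93] (1 swaps)
Pass 3: [21, 28, 42, 47, 93] (1 swaps)

After 3 passes: [21, 28, 42, 47, 93]


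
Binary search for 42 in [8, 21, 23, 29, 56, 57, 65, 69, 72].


Step 1: lo=0, hi=8, mid=4, val=56
Step 2: lo=0, hi=3, mid=1, val=21
Step 3: lo=2, hi=3, mid=2, val=23
Step 4: lo=3, hi=3, mid=3, val=29

Not found


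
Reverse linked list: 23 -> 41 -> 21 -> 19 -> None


Step 1: curr=23, set curr.next=prev(None) | reversed so far: 23
Step 2: curr=41, set curr.next=prev(23) | reversed so far: 41 -> 23
Step 3: curr=21, set curr.next=prev(41) | reversed so far: 21 -> 41 -> 23
Step 4: curr=19, set curr.next=prev(21) | reversed so far: 19 -> 21 -> 41 -> 23

19 -> 21 -> 41 -> 23 -> None


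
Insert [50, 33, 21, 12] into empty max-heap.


Insert 50: [50]
Insert 33: [50, 33]
Insert 21: [50, 33, 21]
Insert 12: [50, 33, 21, 12]

Final heap: [50, 33, 21, 12]


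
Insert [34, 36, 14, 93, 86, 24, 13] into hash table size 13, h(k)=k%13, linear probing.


Insert 34: h=8 -> slot 8
Insert 36: h=10 -> slot 10
Insert 14: h=1 -> slot 1
Insert 93: h=2 -> slot 2
Insert 86: h=8, 1 probes -> slot 9
Insert 24: h=11 -> slot 11
Insert 13: h=0 -> slot 0

Table: [13, 14, 93, None, None, None, None, None, 34, 86, 36, 24, None]


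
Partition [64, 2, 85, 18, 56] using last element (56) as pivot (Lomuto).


Pivot: 56
  2 <= 56: swap -> [2, 64, 85, 18, 56]
  18 <= 56: swap -> [2, 18, 85, 64, 56]
Place pivot at 2: [2, 18, 56, 64, 85]

Partitioned: [2, 18, 56, 64, 85]


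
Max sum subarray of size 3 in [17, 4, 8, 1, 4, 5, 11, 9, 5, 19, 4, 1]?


[0:3]: 29
[1:4]: 13
[2:5]: 13
[3:6]: 10
[4:7]: 20
[5:8]: 25
[6:9]: 25
[7:10]: 33
[8:11]: 28
[9:12]: 24

Max: 33 at [7:10]


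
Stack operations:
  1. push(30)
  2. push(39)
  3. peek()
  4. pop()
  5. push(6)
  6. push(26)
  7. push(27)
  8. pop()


push(30) -> [30]
push(39) -> [30, 39]
peek()->39
pop()->39, [30]
push(6) -> [30, 6]
push(26) -> [30, 6, 26]
push(27) -> [30, 6, 26, 27]
pop()->27, [30, 6, 26]

Final stack: [30, 6, 26]


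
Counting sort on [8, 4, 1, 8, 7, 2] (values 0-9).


Input: [8, 4, 1, 8, 7, 2]
Counts: [0, 1, 1, 0, 1, 0, 0, 1, 2, 0]

Sorted: [1, 2, 4, 7, 8, 8]


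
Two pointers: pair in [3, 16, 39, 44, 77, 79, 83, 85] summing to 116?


lo=0(3)+hi=7(85)=88
lo=1(16)+hi=7(85)=101
lo=2(39)+hi=7(85)=124
lo=2(39)+hi=6(83)=122
lo=2(39)+hi=5(79)=118
lo=2(39)+hi=4(77)=116

Yes: 39+77=116


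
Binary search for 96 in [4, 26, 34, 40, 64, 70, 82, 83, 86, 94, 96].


Step 1: lo=0, hi=10, mid=5, val=70
Step 2: lo=6, hi=10, mid=8, val=86
Step 3: lo=9, hi=10, mid=9, val=94
Step 4: lo=10, hi=10, mid=10, val=96

Found at index 10


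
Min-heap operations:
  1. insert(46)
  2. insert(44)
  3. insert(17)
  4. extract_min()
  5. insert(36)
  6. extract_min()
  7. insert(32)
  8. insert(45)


insert(46) -> [46]
insert(44) -> [44, 46]
insert(17) -> [17, 46, 44]
extract_min()->17, [44, 46]
insert(36) -> [36, 46, 44]
extract_min()->36, [44, 46]
insert(32) -> [32, 46, 44]
insert(45) -> [32, 45, 44, 46]

Final heap: [32, 45, 44, 46]


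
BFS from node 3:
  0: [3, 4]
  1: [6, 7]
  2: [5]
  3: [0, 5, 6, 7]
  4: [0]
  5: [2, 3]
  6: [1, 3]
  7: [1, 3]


Visit 3, enqueue [0, 5, 6, 7]
Visit 0, enqueue [4]
Visit 5, enqueue [2]
Visit 6, enqueue [1]
Visit 7, enqueue []
Visit 4, enqueue []
Visit 2, enqueue []
Visit 1, enqueue []

BFS order: [3, 0, 5, 6, 7, 4, 2, 1]


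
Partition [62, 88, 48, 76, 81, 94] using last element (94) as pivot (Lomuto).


Pivot: 94
  62 <= 94: advance i (no swap)
  88 <= 94: advance i (no swap)
  48 <= 94: advance i (no swap)
  76 <= 94: advance i (no swap)
  81 <= 94: advance i (no swap)
Place pivot at 5: [62, 88, 48, 76, 81, 94]

Partitioned: [62, 88, 48, 76, 81, 94]


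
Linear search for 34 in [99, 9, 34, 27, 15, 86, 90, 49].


i=0: 99!=34
i=1: 9!=34
i=2: 34==34 found!

Found at 2, 3 comps


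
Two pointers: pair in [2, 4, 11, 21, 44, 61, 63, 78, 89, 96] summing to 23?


lo=0(2)+hi=9(96)=98
lo=0(2)+hi=8(89)=91
lo=0(2)+hi=7(78)=80
lo=0(2)+hi=6(63)=65
lo=0(2)+hi=5(61)=63
lo=0(2)+hi=4(44)=46
lo=0(2)+hi=3(21)=23

Yes: 2+21=23


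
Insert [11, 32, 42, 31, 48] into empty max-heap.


Insert 11: [11]
Insert 32: [32, 11]
Insert 42: [42, 11, 32]
Insert 31: [42, 31, 32, 11]
Insert 48: [48, 42, 32, 11, 31]

Final heap: [48, 42, 32, 11, 31]


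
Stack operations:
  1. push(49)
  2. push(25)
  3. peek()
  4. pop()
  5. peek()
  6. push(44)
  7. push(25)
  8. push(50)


push(49) -> [49]
push(25) -> [49, 25]
peek()->25
pop()->25, [49]
peek()->49
push(44) -> [49, 44]
push(25) -> [49, 44, 25]
push(50) -> [49, 44, 25, 50]

Final stack: [49, 44, 25, 50]


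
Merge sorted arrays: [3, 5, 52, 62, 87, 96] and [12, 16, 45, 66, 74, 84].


Take 3 from A
Take 5 from A
Take 12 from B
Take 16 from B
Take 45 from B
Take 52 from A
Take 62 from A
Take 66 from B
Take 74 from B
Take 84 from B

Merged: [3, 5, 12, 16, 45, 52, 62, 66, 74, 84, 87, 96]


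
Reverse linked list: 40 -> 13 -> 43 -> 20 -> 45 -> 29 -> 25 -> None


Step 1: curr=40, set curr.next=prev(None) | reversed so far: 40
Step 2: curr=13, set curr.next=prev(40) | reversed so far: 13 -> 40
Step 3: curr=43, set curr.next=prev(13) | reversed so far: 43 -> 13 -> 40
Step 4: curr=20, set curr.next=prev(43) | reversed so far: 20 -> 43 -> 13 -> 40
Step 5: curr=45, set curr.next=prev(20) | reversed so far: 45 -> 20 -> 43 -> 13 -> 40
Step 6: curr=29, set curr.next=prev(45) | reversed so far: 29 -> 45 -> 20 -> 43 -> 13 -> 40
Step 7: curr=25, set curr.next=prev(29) | reversed so far: 25 -> 29 -> 45 -> 20 -> 43 -> 13 -> 40

25 -> 29 -> 45 -> 20 -> 43 -> 13 -> 40 -> None


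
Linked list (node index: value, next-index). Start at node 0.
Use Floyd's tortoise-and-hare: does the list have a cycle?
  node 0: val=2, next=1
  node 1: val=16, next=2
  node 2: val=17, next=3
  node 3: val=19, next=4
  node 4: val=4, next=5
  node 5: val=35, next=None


Floyd's tortoise (slow, +1) and hare (fast, +2):
  init: slow=0, fast=0
  step 1: slow=1, fast=2
  step 2: slow=2, fast=4
  step 3: fast 4->5->None, no cycle

Cycle: no


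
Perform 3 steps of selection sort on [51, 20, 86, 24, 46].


Initial: [51, 20, 86, 24, 46]
Step 1: min=20 at 1
  Swap: [20, 51, 86, 24, 46]
Step 2: min=24 at 3
  Swap: [20, 24, 86, 51, 46]
Step 3: min=46 at 4
  Swap: [20, 24, 46, 51, 86]

After 3 steps: [20, 24, 46, 51, 86]


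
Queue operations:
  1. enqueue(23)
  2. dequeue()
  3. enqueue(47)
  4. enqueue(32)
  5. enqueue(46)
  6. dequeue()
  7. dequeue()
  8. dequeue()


enqueue(23) -> [23]
dequeue()->23, []
enqueue(47) -> [47]
enqueue(32) -> [47, 32]
enqueue(46) -> [47, 32, 46]
dequeue()->47, [32, 46]
dequeue()->32, [46]
dequeue()->46, []

Final queue: []


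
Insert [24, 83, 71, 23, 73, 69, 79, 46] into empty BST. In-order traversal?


Insert 24: root
Insert 83: R from 24
Insert 71: R from 24 -> L from 83
Insert 23: L from 24
Insert 73: R from 24 -> L from 83 -> R from 71
Insert 69: R from 24 -> L from 83 -> L from 71
Insert 79: R from 24 -> L from 83 -> R from 71 -> R from 73
Insert 46: R from 24 -> L from 83 -> L from 71 -> L from 69

In-order: [23, 24, 46, 69, 71, 73, 79, 83]


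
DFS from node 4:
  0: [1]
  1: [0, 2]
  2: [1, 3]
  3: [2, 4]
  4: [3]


Visit 4, push [3]
Visit 3, push [2]
Visit 2, push [1]
Visit 1, push [0]
Visit 0, push []

DFS order: [4, 3, 2, 1, 0]


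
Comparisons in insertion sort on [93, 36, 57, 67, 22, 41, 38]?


Algorithm: insertion sort
Input: [93, 36, 57, 67, 22, 41, 38]
Sorted: [22, 36, 38, 41, 57, 67, 93]

18


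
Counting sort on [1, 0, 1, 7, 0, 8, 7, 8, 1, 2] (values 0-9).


Input: [1, 0, 1, 7, 0, 8, 7, 8, 1, 2]
Counts: [2, 3, 1, 0, 0, 0, 0, 2, 2, 0]

Sorted: [0, 0, 1, 1, 1, 2, 7, 7, 8, 8]


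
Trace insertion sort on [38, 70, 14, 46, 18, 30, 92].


Initial: [38, 70, 14, 46, 18, 30, 92]
Insert 70: [38, 70, 14, 46, 18, 30, 92]
Insert 14: [14, 38, 70, 46, 18, 30, 92]
Insert 46: [14, 38, 46, 70, 18, 30, 92]
Insert 18: [14, 18, 38, 46, 70, 30, 92]
Insert 30: [14, 18, 30, 38, 46, 70, 92]
Insert 92: [14, 18, 30, 38, 46, 70, 92]

Sorted: [14, 18, 30, 38, 46, 70, 92]


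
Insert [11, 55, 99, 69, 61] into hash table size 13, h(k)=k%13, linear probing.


Insert 11: h=11 -> slot 11
Insert 55: h=3 -> slot 3
Insert 99: h=8 -> slot 8
Insert 69: h=4 -> slot 4
Insert 61: h=9 -> slot 9

Table: [None, None, None, 55, 69, None, None, None, 99, 61, None, 11, None]


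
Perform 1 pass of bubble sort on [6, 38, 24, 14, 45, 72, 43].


Initial: [6, 38, 24, 14, 45, 72, 43]
Pass 1: [6, 24, 14, 38, 45, 43, 72] (3 swaps)

After 1 pass: [6, 24, 14, 38, 45, 43, 72]


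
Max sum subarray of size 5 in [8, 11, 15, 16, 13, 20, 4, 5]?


[0:5]: 63
[1:6]: 75
[2:7]: 68
[3:8]: 58

Max: 75 at [1:6]


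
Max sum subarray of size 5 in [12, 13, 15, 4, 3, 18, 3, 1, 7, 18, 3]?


[0:5]: 47
[1:6]: 53
[2:7]: 43
[3:8]: 29
[4:9]: 32
[5:10]: 47
[6:11]: 32

Max: 53 at [1:6]


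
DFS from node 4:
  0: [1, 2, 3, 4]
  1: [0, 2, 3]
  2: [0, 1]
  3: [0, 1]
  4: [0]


Visit 4, push [0]
Visit 0, push [3, 2, 1]
Visit 1, push [3, 2]
Visit 2, push []
Visit 3, push []

DFS order: [4, 0, 1, 2, 3]


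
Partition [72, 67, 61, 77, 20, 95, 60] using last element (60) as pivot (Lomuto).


Pivot: 60
  20 <= 60: swap -> [20, 67, 61, 77, 72, 95, 60]
Place pivot at 1: [20, 60, 61, 77, 72, 95, 67]

Partitioned: [20, 60, 61, 77, 72, 95, 67]


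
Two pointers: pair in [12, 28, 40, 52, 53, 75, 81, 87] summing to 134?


lo=0(12)+hi=7(87)=99
lo=1(28)+hi=7(87)=115
lo=2(40)+hi=7(87)=127
lo=3(52)+hi=7(87)=139
lo=3(52)+hi=6(81)=133
lo=4(53)+hi=6(81)=134

Yes: 53+81=134


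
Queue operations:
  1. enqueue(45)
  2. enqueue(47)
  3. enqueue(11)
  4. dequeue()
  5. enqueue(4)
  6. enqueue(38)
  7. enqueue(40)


enqueue(45) -> [45]
enqueue(47) -> [45, 47]
enqueue(11) -> [45, 47, 11]
dequeue()->45, [47, 11]
enqueue(4) -> [47, 11, 4]
enqueue(38) -> [47, 11, 4, 38]
enqueue(40) -> [47, 11, 4, 38, 40]

Final queue: [47, 11, 4, 38, 40]


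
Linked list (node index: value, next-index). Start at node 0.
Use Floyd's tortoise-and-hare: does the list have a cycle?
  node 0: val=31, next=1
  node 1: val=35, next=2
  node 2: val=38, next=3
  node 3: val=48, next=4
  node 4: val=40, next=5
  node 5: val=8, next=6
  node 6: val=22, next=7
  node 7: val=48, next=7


Floyd's tortoise (slow, +1) and hare (fast, +2):
  init: slow=0, fast=0
  step 1: slow=1, fast=2
  step 2: slow=2, fast=4
  step 3: slow=3, fast=6
  step 4: slow=4, fast=7
  step 5: slow=5, fast=7
  step 6: slow=6, fast=7
  step 7: slow=7, fast=7
  slow == fast at node 7: cycle detected

Cycle: yes


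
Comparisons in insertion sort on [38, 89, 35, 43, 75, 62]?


Algorithm: insertion sort
Input: [38, 89, 35, 43, 75, 62]
Sorted: [35, 38, 43, 62, 75, 89]

10


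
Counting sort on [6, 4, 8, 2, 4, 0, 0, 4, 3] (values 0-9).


Input: [6, 4, 8, 2, 4, 0, 0, 4, 3]
Counts: [2, 0, 1, 1, 3, 0, 1, 0, 1, 0]

Sorted: [0, 0, 2, 3, 4, 4, 4, 6, 8]


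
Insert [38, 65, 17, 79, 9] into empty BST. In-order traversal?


Insert 38: root
Insert 65: R from 38
Insert 17: L from 38
Insert 79: R from 38 -> R from 65
Insert 9: L from 38 -> L from 17

In-order: [9, 17, 38, 65, 79]


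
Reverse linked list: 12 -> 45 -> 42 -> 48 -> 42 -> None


Step 1: curr=12, set curr.next=prev(None) | reversed so far: 12
Step 2: curr=45, set curr.next=prev(12) | reversed so far: 45 -> 12
Step 3: curr=42, set curr.next=prev(45) | reversed so far: 42 -> 45 -> 12
Step 4: curr=48, set curr.next=prev(42) | reversed so far: 48 -> 42 -> 45 -> 12
Step 5: curr=42, set curr.next=prev(48) | reversed so far: 42 -> 48 -> 42 -> 45 -> 12

42 -> 48 -> 42 -> 45 -> 12 -> None


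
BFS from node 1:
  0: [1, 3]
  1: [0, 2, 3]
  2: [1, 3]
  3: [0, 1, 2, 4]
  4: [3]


Visit 1, enqueue [0, 2, 3]
Visit 0, enqueue []
Visit 2, enqueue []
Visit 3, enqueue [4]
Visit 4, enqueue []

BFS order: [1, 0, 2, 3, 4]


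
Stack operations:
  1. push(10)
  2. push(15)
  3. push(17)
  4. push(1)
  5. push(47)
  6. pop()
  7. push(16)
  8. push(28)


push(10) -> [10]
push(15) -> [10, 15]
push(17) -> [10, 15, 17]
push(1) -> [10, 15, 17, 1]
push(47) -> [10, 15, 17, 1, 47]
pop()->47, [10, 15, 17, 1]
push(16) -> [10, 15, 17, 1, 16]
push(28) -> [10, 15, 17, 1, 16, 28]

Final stack: [10, 15, 17, 1, 16, 28]


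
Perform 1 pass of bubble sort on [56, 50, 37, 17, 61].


Initial: [56, 50, 37, 17, 61]
Pass 1: [50, 37, 17, 56, 61] (3 swaps)

After 1 pass: [50, 37, 17, 56, 61]


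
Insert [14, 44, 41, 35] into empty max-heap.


Insert 14: [14]
Insert 44: [44, 14]
Insert 41: [44, 14, 41]
Insert 35: [44, 35, 41, 14]

Final heap: [44, 35, 41, 14]


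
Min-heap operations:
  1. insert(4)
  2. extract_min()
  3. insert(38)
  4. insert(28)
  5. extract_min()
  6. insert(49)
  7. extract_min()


insert(4) -> [4]
extract_min()->4, []
insert(38) -> [38]
insert(28) -> [28, 38]
extract_min()->28, [38]
insert(49) -> [38, 49]
extract_min()->38, [49]

Final heap: [49]


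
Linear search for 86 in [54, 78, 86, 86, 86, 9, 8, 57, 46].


i=0: 54!=86
i=1: 78!=86
i=2: 86==86 found!

Found at 2, 3 comps


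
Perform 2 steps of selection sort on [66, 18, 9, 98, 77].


Initial: [66, 18, 9, 98, 77]
Step 1: min=9 at 2
  Swap: [9, 18, 66, 98, 77]
Step 2: min=18 at 1
  Swap: [9, 18, 66, 98, 77]

After 2 steps: [9, 18, 66, 98, 77]


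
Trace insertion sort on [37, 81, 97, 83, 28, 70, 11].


Initial: [37, 81, 97, 83, 28, 70, 11]
Insert 81: [37, 81, 97, 83, 28, 70, 11]
Insert 97: [37, 81, 97, 83, 28, 70, 11]
Insert 83: [37, 81, 83, 97, 28, 70, 11]
Insert 28: [28, 37, 81, 83, 97, 70, 11]
Insert 70: [28, 37, 70, 81, 83, 97, 11]
Insert 11: [11, 28, 37, 70, 81, 83, 97]

Sorted: [11, 28, 37, 70, 81, 83, 97]


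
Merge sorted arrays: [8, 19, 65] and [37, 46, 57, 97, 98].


Take 8 from A
Take 19 from A
Take 37 from B
Take 46 from B
Take 57 from B
Take 65 from A

Merged: [8, 19, 37, 46, 57, 65, 97, 98]


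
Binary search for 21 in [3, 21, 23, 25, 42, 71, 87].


Step 1: lo=0, hi=6, mid=3, val=25
Step 2: lo=0, hi=2, mid=1, val=21

Found at index 1


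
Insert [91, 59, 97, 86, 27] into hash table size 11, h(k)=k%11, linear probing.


Insert 91: h=3 -> slot 3
Insert 59: h=4 -> slot 4
Insert 97: h=9 -> slot 9
Insert 86: h=9, 1 probes -> slot 10
Insert 27: h=5 -> slot 5

Table: [None, None, None, 91, 59, 27, None, None, None, 97, 86]


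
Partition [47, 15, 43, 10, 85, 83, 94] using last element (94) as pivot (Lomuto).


Pivot: 94
  47 <= 94: advance i (no swap)
  15 <= 94: advance i (no swap)
  43 <= 94: advance i (no swap)
  10 <= 94: advance i (no swap)
  85 <= 94: advance i (no swap)
  83 <= 94: advance i (no swap)
Place pivot at 6: [47, 15, 43, 10, 85, 83, 94]

Partitioned: [47, 15, 43, 10, 85, 83, 94]


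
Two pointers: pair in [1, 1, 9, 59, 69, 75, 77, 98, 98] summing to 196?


lo=0(1)+hi=8(98)=99
lo=1(1)+hi=8(98)=99
lo=2(9)+hi=8(98)=107
lo=3(59)+hi=8(98)=157
lo=4(69)+hi=8(98)=167
lo=5(75)+hi=8(98)=173
lo=6(77)+hi=8(98)=175
lo=7(98)+hi=8(98)=196

Yes: 98+98=196


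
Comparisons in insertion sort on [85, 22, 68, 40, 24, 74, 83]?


Algorithm: insertion sort
Input: [85, 22, 68, 40, 24, 74, 83]
Sorted: [22, 24, 40, 68, 74, 83, 85]

14


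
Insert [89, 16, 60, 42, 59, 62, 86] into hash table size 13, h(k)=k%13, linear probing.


Insert 89: h=11 -> slot 11
Insert 16: h=3 -> slot 3
Insert 60: h=8 -> slot 8
Insert 42: h=3, 1 probes -> slot 4
Insert 59: h=7 -> slot 7
Insert 62: h=10 -> slot 10
Insert 86: h=8, 1 probes -> slot 9

Table: [None, None, None, 16, 42, None, None, 59, 60, 86, 62, 89, None]


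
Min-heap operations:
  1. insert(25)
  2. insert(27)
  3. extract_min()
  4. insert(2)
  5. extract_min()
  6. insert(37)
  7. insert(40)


insert(25) -> [25]
insert(27) -> [25, 27]
extract_min()->25, [27]
insert(2) -> [2, 27]
extract_min()->2, [27]
insert(37) -> [27, 37]
insert(40) -> [27, 37, 40]

Final heap: [27, 37, 40]


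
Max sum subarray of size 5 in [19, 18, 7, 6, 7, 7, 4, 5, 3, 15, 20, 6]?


[0:5]: 57
[1:6]: 45
[2:7]: 31
[3:8]: 29
[4:9]: 26
[5:10]: 34
[6:11]: 47
[7:12]: 49

Max: 57 at [0:5]


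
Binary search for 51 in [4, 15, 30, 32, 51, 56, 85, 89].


Step 1: lo=0, hi=7, mid=3, val=32
Step 2: lo=4, hi=7, mid=5, val=56
Step 3: lo=4, hi=4, mid=4, val=51

Found at index 4


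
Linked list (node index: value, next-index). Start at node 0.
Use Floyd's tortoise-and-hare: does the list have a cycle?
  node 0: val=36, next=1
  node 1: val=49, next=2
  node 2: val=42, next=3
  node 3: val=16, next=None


Floyd's tortoise (slow, +1) and hare (fast, +2):
  init: slow=0, fast=0
  step 1: slow=1, fast=2
  step 2: fast 2->3->None, no cycle

Cycle: no


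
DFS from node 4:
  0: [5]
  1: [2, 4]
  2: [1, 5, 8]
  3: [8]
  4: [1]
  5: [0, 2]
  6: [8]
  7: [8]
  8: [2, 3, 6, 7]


Visit 4, push [1]
Visit 1, push [2]
Visit 2, push [8, 5]
Visit 5, push [0]
Visit 0, push []
Visit 8, push [7, 6, 3]
Visit 3, push []
Visit 6, push []
Visit 7, push []

DFS order: [4, 1, 2, 5, 0, 8, 3, 6, 7]


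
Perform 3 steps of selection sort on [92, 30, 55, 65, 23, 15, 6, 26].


Initial: [92, 30, 55, 65, 23, 15, 6, 26]
Step 1: min=6 at 6
  Swap: [6, 30, 55, 65, 23, 15, 92, 26]
Step 2: min=15 at 5
  Swap: [6, 15, 55, 65, 23, 30, 92, 26]
Step 3: min=23 at 4
  Swap: [6, 15, 23, 65, 55, 30, 92, 26]

After 3 steps: [6, 15, 23, 65, 55, 30, 92, 26]


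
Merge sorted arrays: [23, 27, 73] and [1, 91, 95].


Take 1 from B
Take 23 from A
Take 27 from A
Take 73 from A

Merged: [1, 23, 27, 73, 91, 95]


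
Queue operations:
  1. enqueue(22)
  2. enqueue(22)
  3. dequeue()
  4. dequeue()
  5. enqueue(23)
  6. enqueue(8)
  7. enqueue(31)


enqueue(22) -> [22]
enqueue(22) -> [22, 22]
dequeue()->22, [22]
dequeue()->22, []
enqueue(23) -> [23]
enqueue(8) -> [23, 8]
enqueue(31) -> [23, 8, 31]

Final queue: [23, 8, 31]


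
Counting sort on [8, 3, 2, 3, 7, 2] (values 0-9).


Input: [8, 3, 2, 3, 7, 2]
Counts: [0, 0, 2, 2, 0, 0, 0, 1, 1, 0]

Sorted: [2, 2, 3, 3, 7, 8]


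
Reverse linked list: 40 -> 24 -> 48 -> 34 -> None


Step 1: curr=40, set curr.next=prev(None) | reversed so far: 40
Step 2: curr=24, set curr.next=prev(40) | reversed so far: 24 -> 40
Step 3: curr=48, set curr.next=prev(24) | reversed so far: 48 -> 24 -> 40
Step 4: curr=34, set curr.next=prev(48) | reversed so far: 34 -> 48 -> 24 -> 40

34 -> 48 -> 24 -> 40 -> None


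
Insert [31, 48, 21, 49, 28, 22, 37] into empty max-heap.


Insert 31: [31]
Insert 48: [48, 31]
Insert 21: [48, 31, 21]
Insert 49: [49, 48, 21, 31]
Insert 28: [49, 48, 21, 31, 28]
Insert 22: [49, 48, 22, 31, 28, 21]
Insert 37: [49, 48, 37, 31, 28, 21, 22]

Final heap: [49, 48, 37, 31, 28, 21, 22]


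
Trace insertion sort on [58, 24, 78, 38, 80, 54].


Initial: [58, 24, 78, 38, 80, 54]
Insert 24: [24, 58, 78, 38, 80, 54]
Insert 78: [24, 58, 78, 38, 80, 54]
Insert 38: [24, 38, 58, 78, 80, 54]
Insert 80: [24, 38, 58, 78, 80, 54]
Insert 54: [24, 38, 54, 58, 78, 80]

Sorted: [24, 38, 54, 58, 78, 80]


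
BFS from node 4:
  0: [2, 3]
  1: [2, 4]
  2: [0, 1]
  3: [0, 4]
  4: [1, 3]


Visit 4, enqueue [1, 3]
Visit 1, enqueue [2]
Visit 3, enqueue [0]
Visit 2, enqueue []
Visit 0, enqueue []

BFS order: [4, 1, 3, 2, 0]


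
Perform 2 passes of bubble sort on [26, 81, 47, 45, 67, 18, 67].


Initial: [26, 81, 47, 45, 67, 18, 67]
Pass 1: [26, 47, 45, 67, 18, 67, 81] (5 swaps)
Pass 2: [26, 45, 47, 18, 67, 67, 81] (2 swaps)

After 2 passes: [26, 45, 47, 18, 67, 67, 81]


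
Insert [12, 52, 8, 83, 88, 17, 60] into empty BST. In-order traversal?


Insert 12: root
Insert 52: R from 12
Insert 8: L from 12
Insert 83: R from 12 -> R from 52
Insert 88: R from 12 -> R from 52 -> R from 83
Insert 17: R from 12 -> L from 52
Insert 60: R from 12 -> R from 52 -> L from 83

In-order: [8, 12, 17, 52, 60, 83, 88]


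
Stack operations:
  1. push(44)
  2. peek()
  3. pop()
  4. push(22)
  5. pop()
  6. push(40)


push(44) -> [44]
peek()->44
pop()->44, []
push(22) -> [22]
pop()->22, []
push(40) -> [40]

Final stack: [40]


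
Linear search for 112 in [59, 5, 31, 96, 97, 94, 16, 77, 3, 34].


i=0: 59!=112
i=1: 5!=112
i=2: 31!=112
i=3: 96!=112
i=4: 97!=112
i=5: 94!=112
i=6: 16!=112
i=7: 77!=112
i=8: 3!=112
i=9: 34!=112

Not found, 10 comps


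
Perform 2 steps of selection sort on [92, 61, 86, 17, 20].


Initial: [92, 61, 86, 17, 20]
Step 1: min=17 at 3
  Swap: [17, 61, 86, 92, 20]
Step 2: min=20 at 4
  Swap: [17, 20, 86, 92, 61]

After 2 steps: [17, 20, 86, 92, 61]


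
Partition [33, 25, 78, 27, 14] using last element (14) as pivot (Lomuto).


Pivot: 14
Place pivot at 0: [14, 25, 78, 27, 33]

Partitioned: [14, 25, 78, 27, 33]


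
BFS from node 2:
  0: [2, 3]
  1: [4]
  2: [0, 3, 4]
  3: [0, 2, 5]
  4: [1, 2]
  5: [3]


Visit 2, enqueue [0, 3, 4]
Visit 0, enqueue []
Visit 3, enqueue [5]
Visit 4, enqueue [1]
Visit 5, enqueue []
Visit 1, enqueue []

BFS order: [2, 0, 3, 4, 5, 1]


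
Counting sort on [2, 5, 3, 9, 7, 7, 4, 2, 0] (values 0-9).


Input: [2, 5, 3, 9, 7, 7, 4, 2, 0]
Counts: [1, 0, 2, 1, 1, 1, 0, 2, 0, 1]

Sorted: [0, 2, 2, 3, 4, 5, 7, 7, 9]


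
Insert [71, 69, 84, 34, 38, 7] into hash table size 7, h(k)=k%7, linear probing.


Insert 71: h=1 -> slot 1
Insert 69: h=6 -> slot 6
Insert 84: h=0 -> slot 0
Insert 34: h=6, 3 probes -> slot 2
Insert 38: h=3 -> slot 3
Insert 7: h=0, 4 probes -> slot 4

Table: [84, 71, 34, 38, 7, None, 69]


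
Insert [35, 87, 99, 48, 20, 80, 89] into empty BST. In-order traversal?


Insert 35: root
Insert 87: R from 35
Insert 99: R from 35 -> R from 87
Insert 48: R from 35 -> L from 87
Insert 20: L from 35
Insert 80: R from 35 -> L from 87 -> R from 48
Insert 89: R from 35 -> R from 87 -> L from 99

In-order: [20, 35, 48, 80, 87, 89, 99]


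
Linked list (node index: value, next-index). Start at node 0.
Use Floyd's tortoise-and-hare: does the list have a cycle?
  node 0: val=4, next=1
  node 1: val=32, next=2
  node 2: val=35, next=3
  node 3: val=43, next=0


Floyd's tortoise (slow, +1) and hare (fast, +2):
  init: slow=0, fast=0
  step 1: slow=1, fast=2
  step 2: slow=2, fast=0
  step 3: slow=3, fast=2
  step 4: slow=0, fast=0
  slow == fast at node 0: cycle detected

Cycle: yes


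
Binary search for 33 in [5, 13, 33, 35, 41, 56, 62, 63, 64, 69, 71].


Step 1: lo=0, hi=10, mid=5, val=56
Step 2: lo=0, hi=4, mid=2, val=33

Found at index 2


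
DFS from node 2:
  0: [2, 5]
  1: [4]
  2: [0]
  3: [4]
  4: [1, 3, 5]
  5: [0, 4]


Visit 2, push [0]
Visit 0, push [5]
Visit 5, push [4]
Visit 4, push [3, 1]
Visit 1, push []
Visit 3, push []

DFS order: [2, 0, 5, 4, 1, 3]


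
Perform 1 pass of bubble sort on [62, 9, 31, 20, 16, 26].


Initial: [62, 9, 31, 20, 16, 26]
Pass 1: [9, 31, 20, 16, 26, 62] (5 swaps)

After 1 pass: [9, 31, 20, 16, 26, 62]


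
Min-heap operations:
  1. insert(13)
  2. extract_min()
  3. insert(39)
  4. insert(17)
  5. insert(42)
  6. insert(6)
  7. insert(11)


insert(13) -> [13]
extract_min()->13, []
insert(39) -> [39]
insert(17) -> [17, 39]
insert(42) -> [17, 39, 42]
insert(6) -> [6, 17, 42, 39]
insert(11) -> [6, 11, 42, 39, 17]

Final heap: [6, 11, 42, 39, 17]


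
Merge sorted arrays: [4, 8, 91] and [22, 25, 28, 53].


Take 4 from A
Take 8 from A
Take 22 from B
Take 25 from B
Take 28 from B
Take 53 from B

Merged: [4, 8, 22, 25, 28, 53, 91]


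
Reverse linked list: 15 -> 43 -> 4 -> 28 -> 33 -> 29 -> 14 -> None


Step 1: curr=15, set curr.next=prev(None) | reversed so far: 15
Step 2: curr=43, set curr.next=prev(15) | reversed so far: 43 -> 15
Step 3: curr=4, set curr.next=prev(43) | reversed so far: 4 -> 43 -> 15
Step 4: curr=28, set curr.next=prev(4) | reversed so far: 28 -> 4 -> 43 -> 15
Step 5: curr=33, set curr.next=prev(28) | reversed so far: 33 -> 28 -> 4 -> 43 -> 15
Step 6: curr=29, set curr.next=prev(33) | reversed so far: 29 -> 33 -> 28 -> 4 -> 43 -> 15
Step 7: curr=14, set curr.next=prev(29) | reversed so far: 14 -> 29 -> 33 -> 28 -> 4 -> 43 -> 15

14 -> 29 -> 33 -> 28 -> 4 -> 43 -> 15 -> None


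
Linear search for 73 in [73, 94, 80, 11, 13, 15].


i=0: 73==73 found!

Found at 0, 1 comps


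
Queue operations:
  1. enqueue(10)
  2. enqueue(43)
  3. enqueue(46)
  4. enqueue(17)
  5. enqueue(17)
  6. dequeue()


enqueue(10) -> [10]
enqueue(43) -> [10, 43]
enqueue(46) -> [10, 43, 46]
enqueue(17) -> [10, 43, 46, 17]
enqueue(17) -> [10, 43, 46, 17, 17]
dequeue()->10, [43, 46, 17, 17]

Final queue: [43, 46, 17, 17]


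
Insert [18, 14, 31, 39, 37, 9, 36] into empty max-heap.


Insert 18: [18]
Insert 14: [18, 14]
Insert 31: [31, 14, 18]
Insert 39: [39, 31, 18, 14]
Insert 37: [39, 37, 18, 14, 31]
Insert 9: [39, 37, 18, 14, 31, 9]
Insert 36: [39, 37, 36, 14, 31, 9, 18]

Final heap: [39, 37, 36, 14, 31, 9, 18]


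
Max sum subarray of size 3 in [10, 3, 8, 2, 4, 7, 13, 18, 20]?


[0:3]: 21
[1:4]: 13
[2:5]: 14
[3:6]: 13
[4:7]: 24
[5:8]: 38
[6:9]: 51

Max: 51 at [6:9]


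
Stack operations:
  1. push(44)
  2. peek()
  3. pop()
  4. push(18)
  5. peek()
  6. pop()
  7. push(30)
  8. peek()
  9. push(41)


push(44) -> [44]
peek()->44
pop()->44, []
push(18) -> [18]
peek()->18
pop()->18, []
push(30) -> [30]
peek()->30
push(41) -> [30, 41]

Final stack: [30, 41]


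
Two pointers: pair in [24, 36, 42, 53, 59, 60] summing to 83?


lo=0(24)+hi=5(60)=84
lo=0(24)+hi=4(59)=83

Yes: 24+59=83


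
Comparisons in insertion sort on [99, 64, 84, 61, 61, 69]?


Algorithm: insertion sort
Input: [99, 64, 84, 61, 61, 69]
Sorted: [61, 61, 64, 69, 84, 99]

13


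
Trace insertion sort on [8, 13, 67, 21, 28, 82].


Initial: [8, 13, 67, 21, 28, 82]
Insert 13: [8, 13, 67, 21, 28, 82]
Insert 67: [8, 13, 67, 21, 28, 82]
Insert 21: [8, 13, 21, 67, 28, 82]
Insert 28: [8, 13, 21, 28, 67, 82]
Insert 82: [8, 13, 21, 28, 67, 82]

Sorted: [8, 13, 21, 28, 67, 82]


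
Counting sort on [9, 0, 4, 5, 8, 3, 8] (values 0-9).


Input: [9, 0, 4, 5, 8, 3, 8]
Counts: [1, 0, 0, 1, 1, 1, 0, 0, 2, 1]

Sorted: [0, 3, 4, 5, 8, 8, 9]


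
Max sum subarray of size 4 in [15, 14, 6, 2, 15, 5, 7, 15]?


[0:4]: 37
[1:5]: 37
[2:6]: 28
[3:7]: 29
[4:8]: 42

Max: 42 at [4:8]


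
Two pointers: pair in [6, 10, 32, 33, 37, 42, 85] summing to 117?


lo=0(6)+hi=6(85)=91
lo=1(10)+hi=6(85)=95
lo=2(32)+hi=6(85)=117

Yes: 32+85=117


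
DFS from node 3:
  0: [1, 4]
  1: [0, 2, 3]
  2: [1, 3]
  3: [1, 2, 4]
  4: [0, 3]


Visit 3, push [4, 2, 1]
Visit 1, push [2, 0]
Visit 0, push [4]
Visit 4, push []
Visit 2, push []

DFS order: [3, 1, 0, 4, 2]


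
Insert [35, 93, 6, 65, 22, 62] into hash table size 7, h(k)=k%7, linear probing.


Insert 35: h=0 -> slot 0
Insert 93: h=2 -> slot 2
Insert 6: h=6 -> slot 6
Insert 65: h=2, 1 probes -> slot 3
Insert 22: h=1 -> slot 1
Insert 62: h=6, 5 probes -> slot 4

Table: [35, 22, 93, 65, 62, None, 6]


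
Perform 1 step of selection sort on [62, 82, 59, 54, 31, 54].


Initial: [62, 82, 59, 54, 31, 54]
Step 1: min=31 at 4
  Swap: [31, 82, 59, 54, 62, 54]

After 1 step: [31, 82, 59, 54, 62, 54]


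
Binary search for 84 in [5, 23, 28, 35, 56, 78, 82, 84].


Step 1: lo=0, hi=7, mid=3, val=35
Step 2: lo=4, hi=7, mid=5, val=78
Step 3: lo=6, hi=7, mid=6, val=82
Step 4: lo=7, hi=7, mid=7, val=84

Found at index 7


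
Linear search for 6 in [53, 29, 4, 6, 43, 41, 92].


i=0: 53!=6
i=1: 29!=6
i=2: 4!=6
i=3: 6==6 found!

Found at 3, 4 comps


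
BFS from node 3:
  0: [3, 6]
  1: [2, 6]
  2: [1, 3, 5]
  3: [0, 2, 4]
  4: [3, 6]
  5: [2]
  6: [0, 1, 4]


Visit 3, enqueue [0, 2, 4]
Visit 0, enqueue [6]
Visit 2, enqueue [1, 5]
Visit 4, enqueue []
Visit 6, enqueue []
Visit 1, enqueue []
Visit 5, enqueue []

BFS order: [3, 0, 2, 4, 6, 1, 5]


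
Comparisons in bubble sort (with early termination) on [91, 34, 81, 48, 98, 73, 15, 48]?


Algorithm: bubble sort (with early termination)
Input: [91, 34, 81, 48, 98, 73, 15, 48]
Sorted: [15, 34, 48, 48, 73, 81, 91, 98]

28


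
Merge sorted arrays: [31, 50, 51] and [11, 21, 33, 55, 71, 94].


Take 11 from B
Take 21 from B
Take 31 from A
Take 33 from B
Take 50 from A
Take 51 from A

Merged: [11, 21, 31, 33, 50, 51, 55, 71, 94]


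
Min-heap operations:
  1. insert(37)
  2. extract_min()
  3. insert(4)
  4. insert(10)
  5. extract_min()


insert(37) -> [37]
extract_min()->37, []
insert(4) -> [4]
insert(10) -> [4, 10]
extract_min()->4, [10]

Final heap: [10]


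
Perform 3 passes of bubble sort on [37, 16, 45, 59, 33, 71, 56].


Initial: [37, 16, 45, 59, 33, 71, 56]
Pass 1: [16, 37, 45, 33, 59, 56, 71] (3 swaps)
Pass 2: [16, 37, 33, 45, 56, 59, 71] (2 swaps)
Pass 3: [16, 33, 37, 45, 56, 59, 71] (1 swaps)

After 3 passes: [16, 33, 37, 45, 56, 59, 71]


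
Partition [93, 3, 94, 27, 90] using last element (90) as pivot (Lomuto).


Pivot: 90
  3 <= 90: swap -> [3, 93, 94, 27, 90]
  27 <= 90: swap -> [3, 27, 94, 93, 90]
Place pivot at 2: [3, 27, 90, 93, 94]

Partitioned: [3, 27, 90, 93, 94]


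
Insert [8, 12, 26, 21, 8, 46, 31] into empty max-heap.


Insert 8: [8]
Insert 12: [12, 8]
Insert 26: [26, 8, 12]
Insert 21: [26, 21, 12, 8]
Insert 8: [26, 21, 12, 8, 8]
Insert 46: [46, 21, 26, 8, 8, 12]
Insert 31: [46, 21, 31, 8, 8, 12, 26]

Final heap: [46, 21, 31, 8, 8, 12, 26]


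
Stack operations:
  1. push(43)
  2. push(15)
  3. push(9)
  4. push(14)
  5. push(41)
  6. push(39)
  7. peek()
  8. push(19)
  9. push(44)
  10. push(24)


push(43) -> [43]
push(15) -> [43, 15]
push(9) -> [43, 15, 9]
push(14) -> [43, 15, 9, 14]
push(41) -> [43, 15, 9, 14, 41]
push(39) -> [43, 15, 9, 14, 41, 39]
peek()->39
push(19) -> [43, 15, 9, 14, 41, 39, 19]
push(44) -> [43, 15, 9, 14, 41, 39, 19, 44]
push(24) -> [43, 15, 9, 14, 41, 39, 19, 44, 24]

Final stack: [43, 15, 9, 14, 41, 39, 19, 44, 24]


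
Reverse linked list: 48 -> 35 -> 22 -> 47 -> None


Step 1: curr=48, set curr.next=prev(None) | reversed so far: 48
Step 2: curr=35, set curr.next=prev(48) | reversed so far: 35 -> 48
Step 3: curr=22, set curr.next=prev(35) | reversed so far: 22 -> 35 -> 48
Step 4: curr=47, set curr.next=prev(22) | reversed so far: 47 -> 22 -> 35 -> 48

47 -> 22 -> 35 -> 48 -> None


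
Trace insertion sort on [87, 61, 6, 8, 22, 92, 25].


Initial: [87, 61, 6, 8, 22, 92, 25]
Insert 61: [61, 87, 6, 8, 22, 92, 25]
Insert 6: [6, 61, 87, 8, 22, 92, 25]
Insert 8: [6, 8, 61, 87, 22, 92, 25]
Insert 22: [6, 8, 22, 61, 87, 92, 25]
Insert 92: [6, 8, 22, 61, 87, 92, 25]
Insert 25: [6, 8, 22, 25, 61, 87, 92]

Sorted: [6, 8, 22, 25, 61, 87, 92]


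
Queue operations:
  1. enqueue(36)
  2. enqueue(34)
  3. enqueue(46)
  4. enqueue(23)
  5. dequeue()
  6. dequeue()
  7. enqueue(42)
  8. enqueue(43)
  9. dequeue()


enqueue(36) -> [36]
enqueue(34) -> [36, 34]
enqueue(46) -> [36, 34, 46]
enqueue(23) -> [36, 34, 46, 23]
dequeue()->36, [34, 46, 23]
dequeue()->34, [46, 23]
enqueue(42) -> [46, 23, 42]
enqueue(43) -> [46, 23, 42, 43]
dequeue()->46, [23, 42, 43]

Final queue: [23, 42, 43]


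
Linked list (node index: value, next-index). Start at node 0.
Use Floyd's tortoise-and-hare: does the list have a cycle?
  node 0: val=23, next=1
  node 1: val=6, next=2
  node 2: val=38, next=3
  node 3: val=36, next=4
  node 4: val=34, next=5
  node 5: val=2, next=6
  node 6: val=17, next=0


Floyd's tortoise (slow, +1) and hare (fast, +2):
  init: slow=0, fast=0
  step 1: slow=1, fast=2
  step 2: slow=2, fast=4
  step 3: slow=3, fast=6
  step 4: slow=4, fast=1
  step 5: slow=5, fast=3
  step 6: slow=6, fast=5
  step 7: slow=0, fast=0
  slow == fast at node 0: cycle detected

Cycle: yes


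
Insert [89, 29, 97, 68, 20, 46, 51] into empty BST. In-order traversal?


Insert 89: root
Insert 29: L from 89
Insert 97: R from 89
Insert 68: L from 89 -> R from 29
Insert 20: L from 89 -> L from 29
Insert 46: L from 89 -> R from 29 -> L from 68
Insert 51: L from 89 -> R from 29 -> L from 68 -> R from 46

In-order: [20, 29, 46, 51, 68, 89, 97]


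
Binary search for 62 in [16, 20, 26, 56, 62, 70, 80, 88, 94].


Step 1: lo=0, hi=8, mid=4, val=62

Found at index 4


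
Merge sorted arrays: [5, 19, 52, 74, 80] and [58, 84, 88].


Take 5 from A
Take 19 from A
Take 52 from A
Take 58 from B
Take 74 from A
Take 80 from A

Merged: [5, 19, 52, 58, 74, 80, 84, 88]


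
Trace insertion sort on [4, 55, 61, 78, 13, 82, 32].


Initial: [4, 55, 61, 78, 13, 82, 32]
Insert 55: [4, 55, 61, 78, 13, 82, 32]
Insert 61: [4, 55, 61, 78, 13, 82, 32]
Insert 78: [4, 55, 61, 78, 13, 82, 32]
Insert 13: [4, 13, 55, 61, 78, 82, 32]
Insert 82: [4, 13, 55, 61, 78, 82, 32]
Insert 32: [4, 13, 32, 55, 61, 78, 82]

Sorted: [4, 13, 32, 55, 61, 78, 82]


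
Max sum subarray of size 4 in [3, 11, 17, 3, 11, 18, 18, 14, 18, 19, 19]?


[0:4]: 34
[1:5]: 42
[2:6]: 49
[3:7]: 50
[4:8]: 61
[5:9]: 68
[6:10]: 69
[7:11]: 70

Max: 70 at [7:11]


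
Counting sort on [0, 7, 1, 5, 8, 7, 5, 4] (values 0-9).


Input: [0, 7, 1, 5, 8, 7, 5, 4]
Counts: [1, 1, 0, 0, 1, 2, 0, 2, 1, 0]

Sorted: [0, 1, 4, 5, 5, 7, 7, 8]


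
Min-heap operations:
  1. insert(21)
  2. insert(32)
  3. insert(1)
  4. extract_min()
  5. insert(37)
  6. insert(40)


insert(21) -> [21]
insert(32) -> [21, 32]
insert(1) -> [1, 32, 21]
extract_min()->1, [21, 32]
insert(37) -> [21, 32, 37]
insert(40) -> [21, 32, 37, 40]

Final heap: [21, 32, 37, 40]


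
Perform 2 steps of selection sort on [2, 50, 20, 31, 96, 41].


Initial: [2, 50, 20, 31, 96, 41]
Step 1: min=2 at 0
  Swap: [2, 50, 20, 31, 96, 41]
Step 2: min=20 at 2
  Swap: [2, 20, 50, 31, 96, 41]

After 2 steps: [2, 20, 50, 31, 96, 41]


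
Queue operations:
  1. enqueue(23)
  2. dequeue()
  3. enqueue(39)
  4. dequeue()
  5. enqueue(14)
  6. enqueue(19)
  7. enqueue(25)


enqueue(23) -> [23]
dequeue()->23, []
enqueue(39) -> [39]
dequeue()->39, []
enqueue(14) -> [14]
enqueue(19) -> [14, 19]
enqueue(25) -> [14, 19, 25]

Final queue: [14, 19, 25]


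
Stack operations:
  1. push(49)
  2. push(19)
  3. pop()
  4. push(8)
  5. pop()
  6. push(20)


push(49) -> [49]
push(19) -> [49, 19]
pop()->19, [49]
push(8) -> [49, 8]
pop()->8, [49]
push(20) -> [49, 20]

Final stack: [49, 20]


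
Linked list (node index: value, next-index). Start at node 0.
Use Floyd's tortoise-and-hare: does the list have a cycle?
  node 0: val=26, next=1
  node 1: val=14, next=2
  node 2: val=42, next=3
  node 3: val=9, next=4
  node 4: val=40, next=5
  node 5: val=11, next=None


Floyd's tortoise (slow, +1) and hare (fast, +2):
  init: slow=0, fast=0
  step 1: slow=1, fast=2
  step 2: slow=2, fast=4
  step 3: fast 4->5->None, no cycle

Cycle: no


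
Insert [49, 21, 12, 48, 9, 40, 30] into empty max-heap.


Insert 49: [49]
Insert 21: [49, 21]
Insert 12: [49, 21, 12]
Insert 48: [49, 48, 12, 21]
Insert 9: [49, 48, 12, 21, 9]
Insert 40: [49, 48, 40, 21, 9, 12]
Insert 30: [49, 48, 40, 21, 9, 12, 30]

Final heap: [49, 48, 40, 21, 9, 12, 30]


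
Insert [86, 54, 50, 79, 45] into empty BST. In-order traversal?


Insert 86: root
Insert 54: L from 86
Insert 50: L from 86 -> L from 54
Insert 79: L from 86 -> R from 54
Insert 45: L from 86 -> L from 54 -> L from 50

In-order: [45, 50, 54, 79, 86]


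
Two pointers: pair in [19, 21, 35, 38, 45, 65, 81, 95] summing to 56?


lo=0(19)+hi=7(95)=114
lo=0(19)+hi=6(81)=100
lo=0(19)+hi=5(65)=84
lo=0(19)+hi=4(45)=64
lo=0(19)+hi=3(38)=57
lo=0(19)+hi=2(35)=54
lo=1(21)+hi=2(35)=56

Yes: 21+35=56


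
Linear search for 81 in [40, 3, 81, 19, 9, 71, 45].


i=0: 40!=81
i=1: 3!=81
i=2: 81==81 found!

Found at 2, 3 comps


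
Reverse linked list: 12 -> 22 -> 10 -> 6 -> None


Step 1: curr=12, set curr.next=prev(None) | reversed so far: 12
Step 2: curr=22, set curr.next=prev(12) | reversed so far: 22 -> 12
Step 3: curr=10, set curr.next=prev(22) | reversed so far: 10 -> 22 -> 12
Step 4: curr=6, set curr.next=prev(10) | reversed so far: 6 -> 10 -> 22 -> 12

6 -> 10 -> 22 -> 12 -> None


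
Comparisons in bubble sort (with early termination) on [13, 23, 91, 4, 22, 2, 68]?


Algorithm: bubble sort (with early termination)
Input: [13, 23, 91, 4, 22, 2, 68]
Sorted: [2, 4, 13, 22, 23, 68, 91]

21


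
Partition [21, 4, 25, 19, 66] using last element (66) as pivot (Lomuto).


Pivot: 66
  21 <= 66: advance i (no swap)
  4 <= 66: advance i (no swap)
  25 <= 66: advance i (no swap)
  19 <= 66: advance i (no swap)
Place pivot at 4: [21, 4, 25, 19, 66]

Partitioned: [21, 4, 25, 19, 66]


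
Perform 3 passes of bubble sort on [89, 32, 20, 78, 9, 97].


Initial: [89, 32, 20, 78, 9, 97]
Pass 1: [32, 20, 78, 9, 89, 97] (4 swaps)
Pass 2: [20, 32, 9, 78, 89, 97] (2 swaps)
Pass 3: [20, 9, 32, 78, 89, 97] (1 swaps)

After 3 passes: [20, 9, 32, 78, 89, 97]


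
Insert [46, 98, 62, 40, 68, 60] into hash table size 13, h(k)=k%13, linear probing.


Insert 46: h=7 -> slot 7
Insert 98: h=7, 1 probes -> slot 8
Insert 62: h=10 -> slot 10
Insert 40: h=1 -> slot 1
Insert 68: h=3 -> slot 3
Insert 60: h=8, 1 probes -> slot 9

Table: [None, 40, None, 68, None, None, None, 46, 98, 60, 62, None, None]


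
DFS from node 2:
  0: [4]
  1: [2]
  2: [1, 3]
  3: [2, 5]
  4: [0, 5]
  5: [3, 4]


Visit 2, push [3, 1]
Visit 1, push []
Visit 3, push [5]
Visit 5, push [4]
Visit 4, push [0]
Visit 0, push []

DFS order: [2, 1, 3, 5, 4, 0]


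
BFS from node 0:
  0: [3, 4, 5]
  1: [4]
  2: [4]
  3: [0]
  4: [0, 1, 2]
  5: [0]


Visit 0, enqueue [3, 4, 5]
Visit 3, enqueue []
Visit 4, enqueue [1, 2]
Visit 5, enqueue []
Visit 1, enqueue []
Visit 2, enqueue []

BFS order: [0, 3, 4, 5, 1, 2]


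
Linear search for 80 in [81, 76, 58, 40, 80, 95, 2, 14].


i=0: 81!=80
i=1: 76!=80
i=2: 58!=80
i=3: 40!=80
i=4: 80==80 found!

Found at 4, 5 comps


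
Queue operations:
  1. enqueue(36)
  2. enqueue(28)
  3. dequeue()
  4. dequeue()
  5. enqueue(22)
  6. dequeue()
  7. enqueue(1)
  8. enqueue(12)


enqueue(36) -> [36]
enqueue(28) -> [36, 28]
dequeue()->36, [28]
dequeue()->28, []
enqueue(22) -> [22]
dequeue()->22, []
enqueue(1) -> [1]
enqueue(12) -> [1, 12]

Final queue: [1, 12]


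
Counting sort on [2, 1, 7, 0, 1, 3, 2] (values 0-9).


Input: [2, 1, 7, 0, 1, 3, 2]
Counts: [1, 2, 2, 1, 0, 0, 0, 1, 0, 0]

Sorted: [0, 1, 1, 2, 2, 3, 7]


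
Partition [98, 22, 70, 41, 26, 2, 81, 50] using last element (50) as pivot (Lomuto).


Pivot: 50
  22 <= 50: swap -> [22, 98, 70, 41, 26, 2, 81, 50]
  41 <= 50: swap -> [22, 41, 70, 98, 26, 2, 81, 50]
  26 <= 50: swap -> [22, 41, 26, 98, 70, 2, 81, 50]
  2 <= 50: swap -> [22, 41, 26, 2, 70, 98, 81, 50]
Place pivot at 4: [22, 41, 26, 2, 50, 98, 81, 70]

Partitioned: [22, 41, 26, 2, 50, 98, 81, 70]


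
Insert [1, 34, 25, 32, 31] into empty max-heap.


Insert 1: [1]
Insert 34: [34, 1]
Insert 25: [34, 1, 25]
Insert 32: [34, 32, 25, 1]
Insert 31: [34, 32, 25, 1, 31]

Final heap: [34, 32, 25, 1, 31]


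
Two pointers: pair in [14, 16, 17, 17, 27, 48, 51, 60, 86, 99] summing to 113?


lo=0(14)+hi=9(99)=113

Yes: 14+99=113


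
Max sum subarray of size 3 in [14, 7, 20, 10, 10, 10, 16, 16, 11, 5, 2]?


[0:3]: 41
[1:4]: 37
[2:5]: 40
[3:6]: 30
[4:7]: 36
[5:8]: 42
[6:9]: 43
[7:10]: 32
[8:11]: 18

Max: 43 at [6:9]


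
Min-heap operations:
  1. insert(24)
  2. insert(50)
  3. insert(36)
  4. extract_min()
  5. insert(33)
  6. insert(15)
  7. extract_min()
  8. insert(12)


insert(24) -> [24]
insert(50) -> [24, 50]
insert(36) -> [24, 50, 36]
extract_min()->24, [36, 50]
insert(33) -> [33, 50, 36]
insert(15) -> [15, 33, 36, 50]
extract_min()->15, [33, 50, 36]
insert(12) -> [12, 33, 36, 50]

Final heap: [12, 33, 36, 50]


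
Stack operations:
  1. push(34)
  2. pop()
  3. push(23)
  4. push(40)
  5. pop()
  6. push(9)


push(34) -> [34]
pop()->34, []
push(23) -> [23]
push(40) -> [23, 40]
pop()->40, [23]
push(9) -> [23, 9]

Final stack: [23, 9]


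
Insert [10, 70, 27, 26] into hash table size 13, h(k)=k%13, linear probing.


Insert 10: h=10 -> slot 10
Insert 70: h=5 -> slot 5
Insert 27: h=1 -> slot 1
Insert 26: h=0 -> slot 0

Table: [26, 27, None, None, None, 70, None, None, None, None, 10, None, None]
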